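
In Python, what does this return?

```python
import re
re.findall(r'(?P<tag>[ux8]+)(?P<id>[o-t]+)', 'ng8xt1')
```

[('8x', 't')]

Pattern: one or more of one of [ux8] (captured as 'tag'); then one or more of a character in [o-t] (captured as 'id').
Walking the string: at [2:5] match '8xt', groups = ('8x', 't').
2 groups means the one result is a tuple of 2 captured strings — 1 here.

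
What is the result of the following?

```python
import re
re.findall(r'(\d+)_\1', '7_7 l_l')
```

['7']

`\1` has to match the exact text group 1 already captured.
Because there's exactly one group, `findall` drops the full match and keeps group 1 from the one hit.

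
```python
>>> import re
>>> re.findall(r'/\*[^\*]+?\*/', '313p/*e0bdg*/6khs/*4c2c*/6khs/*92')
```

With no groups in the pattern, `findall` gives back each whole match — 2 here.

['/*e0bdg*/', '/*4c2c*/']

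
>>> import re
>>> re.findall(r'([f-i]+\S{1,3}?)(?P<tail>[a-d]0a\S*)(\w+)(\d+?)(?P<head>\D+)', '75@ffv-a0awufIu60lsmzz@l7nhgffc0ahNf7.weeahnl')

`findall` packs the 5 group values into a tuple for every match.

[('ffv-', 'a0awufIu60lsmzz@l7nhgffc0ahN', 'f', '7', '.weeahnl')]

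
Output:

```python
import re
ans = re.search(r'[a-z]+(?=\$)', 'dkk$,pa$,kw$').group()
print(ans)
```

dkk

Because the assertion is zero-width, the text it checks is not consumed and won't appear in the result.
The match spans [0:3] → 'dkk'.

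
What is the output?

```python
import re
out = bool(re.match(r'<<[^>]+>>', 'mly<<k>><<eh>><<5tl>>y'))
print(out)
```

False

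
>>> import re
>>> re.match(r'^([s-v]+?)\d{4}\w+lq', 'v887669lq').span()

(0, 9)

This matches anchored at the start of the string; then one or more of a character in [s-v] (lazy) (captured); then exactly 4 of a digit; then one or more of a word character, then the literal 'lq'.
With `match`, the pattern is implicitly anchored at the beginning.
The match spans [0:9] → 'v887669lq'.
Captured: group 1 = 'v'.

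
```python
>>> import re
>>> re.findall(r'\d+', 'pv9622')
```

Pattern: one or more of a digit.
With no groups in the pattern, `findall` gives back each whole match — 1 here.

['9622']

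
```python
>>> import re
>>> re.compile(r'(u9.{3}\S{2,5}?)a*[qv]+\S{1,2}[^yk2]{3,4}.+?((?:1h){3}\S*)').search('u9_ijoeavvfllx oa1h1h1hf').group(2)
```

'1h1h1hf'

The match spans [0:24] → 'u9_ijoeavvfllx oa1h1h1hf'.
Captured: group 1 = 'u9_ijoe', group 2 = '1h1h1hf'.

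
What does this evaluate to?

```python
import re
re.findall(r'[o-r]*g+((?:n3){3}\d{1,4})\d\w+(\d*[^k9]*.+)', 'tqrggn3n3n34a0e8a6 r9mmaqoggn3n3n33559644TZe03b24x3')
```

[('n3n3n33559', '3')]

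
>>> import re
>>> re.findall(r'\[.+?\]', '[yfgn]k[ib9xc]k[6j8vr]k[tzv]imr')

Because the quantifier is non-greedy, it stops expanding at the earliest point where the rest of the pattern can succeed.
Scanning left to right: at [0:6] → '[yfgn]'; at [7:14] → '[ib9xc]'; at [15:22] → '[6j8vr]'; at [23:28] → '[tzv]'.
No capturing groups, so `findall` returns the 4 full match strings.

['[yfgn]', '[ib9xc]', '[6j8vr]', '[tzv]']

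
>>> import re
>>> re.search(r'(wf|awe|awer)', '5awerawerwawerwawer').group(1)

'awe'

The match spans [1:4] → 'awe'.
Captured: group 1 = 'awe'.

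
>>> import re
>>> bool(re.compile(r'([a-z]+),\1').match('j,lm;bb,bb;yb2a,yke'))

False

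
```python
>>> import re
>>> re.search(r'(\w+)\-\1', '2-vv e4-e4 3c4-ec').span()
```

`\1` has to match the exact text group 1 already captured.
The match spans [5:10] → 'e4-e4'.

(5, 10)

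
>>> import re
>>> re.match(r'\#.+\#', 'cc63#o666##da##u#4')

None

With `match`, the pattern is implicitly anchored at the beginning.
Here the string doesn't start with a match, so the call returns None.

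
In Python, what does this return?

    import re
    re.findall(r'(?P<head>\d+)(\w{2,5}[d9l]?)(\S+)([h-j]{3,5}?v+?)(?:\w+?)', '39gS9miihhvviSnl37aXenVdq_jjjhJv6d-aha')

[('39', 'gS9m', 'i', 'ihhv')]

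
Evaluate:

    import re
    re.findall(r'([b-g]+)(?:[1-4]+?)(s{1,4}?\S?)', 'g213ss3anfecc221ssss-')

The `?` after the quantifier makes it lazy — it takes as little as possible before letting the rest of the pattern try.
Multiple groups make `findall` return tuples — one 2-tuple for each match.

[('g', 'ss'), ('fecc', 'ss')]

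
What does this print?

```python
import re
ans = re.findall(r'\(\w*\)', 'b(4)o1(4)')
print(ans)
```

Since nothing is captured, `findall` lists the 2 matched substrings directly.

['(4)', '(4)']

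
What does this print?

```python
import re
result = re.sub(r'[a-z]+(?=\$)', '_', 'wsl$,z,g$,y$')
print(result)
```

The lookaround is zero-width — it requires the adjacent text to match without consuming it, so the asserted text isn't part of the match.
Every occurrence is swapped for '_'.

_$,z,_$,_$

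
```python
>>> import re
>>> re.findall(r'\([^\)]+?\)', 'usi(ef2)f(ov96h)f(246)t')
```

['(ef2)', '(ov96h)', '(246)']

Matches: at [3:8] → '(ef2)'; at [9:16] → '(ov96h)'; at [17:22] → '(246)'.
Since nothing is captured, `findall` lists the 3 matched substrings directly.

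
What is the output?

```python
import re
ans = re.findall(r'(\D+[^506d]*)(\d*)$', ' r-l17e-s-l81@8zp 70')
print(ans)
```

[(' r-l17e-s-l81@8zp 7', '0')]

The pattern matches one or more of a non-digit, then zero or more of any character except [506d] (captured); then zero or more of a digit (captured); then anchored at the end.
Walking the string: at [0:20] match ' r-l17e-s-l81@8zp 70', groups = (' r-l17e-s-l81@8zp 7', '0').
`findall` packs the 2 group values into a tuple for every match.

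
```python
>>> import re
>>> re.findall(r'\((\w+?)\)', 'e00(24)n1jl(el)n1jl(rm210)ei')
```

One capturing group, so `findall` returns just the captured substring from each match — 3 in all.

['24', 'el', 'rm210']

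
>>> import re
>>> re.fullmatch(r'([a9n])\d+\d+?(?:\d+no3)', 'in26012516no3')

None

For `fullmatch`, every character of the input must be accounted for by the pattern.
Here the pattern can't cover the whole string, so the call returns None.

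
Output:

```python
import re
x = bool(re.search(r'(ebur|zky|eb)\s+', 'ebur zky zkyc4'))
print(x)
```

True

The match spans [0:5] → 'ebur '.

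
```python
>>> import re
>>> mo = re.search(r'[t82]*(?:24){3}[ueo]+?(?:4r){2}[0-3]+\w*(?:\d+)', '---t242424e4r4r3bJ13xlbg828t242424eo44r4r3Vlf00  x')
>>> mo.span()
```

The match spans [3:47] → 't242424e4r4r3bJ13xlbg828t242424eo44r4r3Vlf00'.

(3, 47)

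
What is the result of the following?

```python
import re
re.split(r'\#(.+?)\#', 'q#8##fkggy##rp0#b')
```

A `+?`/`*?`/`{m,n}?` starts at its minimum and grows only as far as needed for what follows to match.
Matches to split on: at [1:4] → '#8#'; at [4:11] → '#fkggy#'; at [11:16] → '#rp0#'.
With a capturing group present, the delimiter's captured portion is kept in the result list.

['q', '8', '', 'fkggy', '', 'rp0', 'b']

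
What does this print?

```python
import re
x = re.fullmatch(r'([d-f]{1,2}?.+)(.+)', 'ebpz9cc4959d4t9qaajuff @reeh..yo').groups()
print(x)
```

('ebpz9cc4959d4t9qaajuff @reeh..y', 'o')

The match spans [0:32] → 'ebpz9cc4959d4t9qaajuff @reeh..yo'.
Captured: group 1 = 'ebpz9cc4959d4t9qaajuff @reeh..y', group 2 = 'o'.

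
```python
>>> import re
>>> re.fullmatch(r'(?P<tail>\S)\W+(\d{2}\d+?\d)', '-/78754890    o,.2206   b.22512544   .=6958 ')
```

None

Pattern: a non-whitespace character (captured as 'tail'); then one or more of a non-word character; then exactly 2 of a digit, then one or more of a digit (lazy), then a digit (captured).
`fullmatch` succeeds only if the pattern covers the string from start to end.
Here the string isn't matched end-to-end, so the call returns None.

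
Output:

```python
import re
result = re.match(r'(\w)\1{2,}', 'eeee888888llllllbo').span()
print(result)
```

(0, 4)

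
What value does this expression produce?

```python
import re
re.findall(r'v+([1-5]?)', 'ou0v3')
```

['3']

Because there's exactly one group, `findall` drops the full match and keeps group 1 from the one hit.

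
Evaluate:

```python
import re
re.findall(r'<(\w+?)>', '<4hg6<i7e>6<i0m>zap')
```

['i7e', 'i0m']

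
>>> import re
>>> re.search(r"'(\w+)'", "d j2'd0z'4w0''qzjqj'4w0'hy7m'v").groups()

('d0z',)

`re.search` scans for the first position where the pattern succeeds.
The match spans [4:9] → "'d0z'".
Captured: group 1 = 'd0z'.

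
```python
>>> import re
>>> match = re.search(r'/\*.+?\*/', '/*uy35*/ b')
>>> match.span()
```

(0, 8)

`re.search` tries every starting position until one works.
The match spans [0:8] → '/*uy35*/'.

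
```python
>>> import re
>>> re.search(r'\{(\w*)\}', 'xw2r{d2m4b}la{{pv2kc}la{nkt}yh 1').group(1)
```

'd2m4b'

The match spans [4:11] → '{d2m4b}'.
Captured: group 1 = 'd2m4b'.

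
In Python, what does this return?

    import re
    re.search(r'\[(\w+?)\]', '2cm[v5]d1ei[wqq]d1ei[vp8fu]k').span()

(3, 7)

`re.search` scans for the first position where the pattern succeeds.
The match spans [3:7] → '[v5]'.
Captured: group 1 = 'v5'.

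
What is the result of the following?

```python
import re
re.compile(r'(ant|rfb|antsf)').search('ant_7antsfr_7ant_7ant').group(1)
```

`re.search` scans for the first position where the pattern succeeds.
The match spans [0:3] → 'ant'.
Captured: group 1 = 'ant'.

'ant'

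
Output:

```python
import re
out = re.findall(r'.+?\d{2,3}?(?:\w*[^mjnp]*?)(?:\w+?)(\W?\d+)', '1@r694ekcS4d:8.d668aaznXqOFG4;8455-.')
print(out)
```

['668', '5']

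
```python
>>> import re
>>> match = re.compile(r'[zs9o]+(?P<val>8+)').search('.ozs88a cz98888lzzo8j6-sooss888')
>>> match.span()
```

This matches one or more of one of [zs9o]; then one or more of a literal '8' (captured as 'val').
The match spans [1:6] → 'ozs88'.

(1, 6)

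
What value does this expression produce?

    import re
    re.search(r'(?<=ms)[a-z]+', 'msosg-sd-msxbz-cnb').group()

'osg'

The positive lookaround only admits positions where the adjacent text matches; those characters stay outside the span.
`re.search` scans for the first position where the pattern succeeds.
The match spans [2:5] → 'osg'.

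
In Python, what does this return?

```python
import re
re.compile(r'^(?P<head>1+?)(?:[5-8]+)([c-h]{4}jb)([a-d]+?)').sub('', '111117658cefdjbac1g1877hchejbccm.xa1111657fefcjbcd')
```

'c1g1877hchejbccm.xa1111657fefcjbcd'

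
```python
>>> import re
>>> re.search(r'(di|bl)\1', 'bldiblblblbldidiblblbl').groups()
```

('bl',)

The match spans [4:8] → 'blbl'.
Captured: group 1 = 'bl'.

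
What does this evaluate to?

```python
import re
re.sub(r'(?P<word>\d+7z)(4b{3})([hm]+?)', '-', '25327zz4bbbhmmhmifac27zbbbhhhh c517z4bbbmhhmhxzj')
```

The pattern matches one or more of a digit, then the literal '7z' (captured as 'word'); then a literal '4', then exactly 3 of the literal 'b' (captured); then one or more of one of [hm] (lazy) (captured).
The `?` after the quantifier makes it lazy — it takes as little as possible before letting the rest of the pattern try.
Matches: at [32:41] → '517z4bbbm'.
`sub` substitutes '-' at each match site.

'25327zz4bbbhmmhmifac27zbbbhhhh c-hhmhxzj'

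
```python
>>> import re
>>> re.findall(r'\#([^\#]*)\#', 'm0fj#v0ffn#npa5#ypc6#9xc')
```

['v0ffn', 'ypc6']

Walking the string: at [4:11] match '#v0ffn#', group 1 = 'v0ffn'; at [15:21] match '#ypc6#', group 1 = 'ypc6'.
With a single group, `findall` returns only what that group captured — 2 items.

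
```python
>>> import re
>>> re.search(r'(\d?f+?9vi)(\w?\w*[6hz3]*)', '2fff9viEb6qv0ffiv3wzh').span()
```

The match spans [0:21] → '2fff9viEb6qv0ffiv3wzh'.

(0, 21)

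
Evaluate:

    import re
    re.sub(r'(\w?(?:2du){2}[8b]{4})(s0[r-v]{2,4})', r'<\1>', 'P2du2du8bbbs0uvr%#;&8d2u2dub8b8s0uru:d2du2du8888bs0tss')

Pattern: optionally a word character, then the literal '2du' repeated 2 times, then exactly 4 of one of [8b] (captured); then the literal 's0', then 2 to 4 of a character in [r-v] (captured).
Matches: at [0:16] → 'P2du2du8bbbs0uvr'.
The replacement refers to a captured group, so each match is rewritten using its own captured text.

'<P2du2du8bbb>%#;&8d2u2dub8b8s0uru:d2du2du8888bs0tss'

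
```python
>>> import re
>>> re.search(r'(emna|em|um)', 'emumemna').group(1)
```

`re.search` scans for the first position where the pattern succeeds.
The match spans [0:2] → 'em'.
Captured: group 1 = 'em'.

'em'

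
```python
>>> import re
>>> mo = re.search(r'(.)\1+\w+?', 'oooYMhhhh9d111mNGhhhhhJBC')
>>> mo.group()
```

'oooY'

`\1` has to match the exact text group 1 already captured.
The match spans [0:4] → 'oooY'.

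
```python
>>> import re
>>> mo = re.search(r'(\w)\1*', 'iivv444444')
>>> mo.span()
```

A backreference is literal: `\1` must see the identical characters the first group matched.
`re.search` tries every starting position until one works.
The match spans [0:2] → 'ii'.
Captured: group 1 = 'i'.

(0, 2)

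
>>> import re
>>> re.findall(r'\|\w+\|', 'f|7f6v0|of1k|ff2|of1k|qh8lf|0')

['|7f6v0|', '|ff2|', '|qh8lf|']

Matches: at [1:8] → '|7f6v0|'; at [12:17] → '|ff2|'; at [21:28] → '|qh8lf|'.
Since nothing is captured, `findall` lists the 3 matched substrings directly.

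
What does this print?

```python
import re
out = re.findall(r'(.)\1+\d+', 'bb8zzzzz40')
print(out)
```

The backreference `\1` re-matches whatever the first group consumed, character for character.
With a single group, `findall` returns only what that group captured — 2 items.

['b', 'z']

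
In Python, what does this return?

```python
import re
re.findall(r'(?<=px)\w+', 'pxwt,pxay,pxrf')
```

['wt', 'ay', 'rf']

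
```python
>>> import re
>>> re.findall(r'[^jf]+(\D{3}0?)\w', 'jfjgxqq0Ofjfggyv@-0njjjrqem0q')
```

['fjf', 'jjj']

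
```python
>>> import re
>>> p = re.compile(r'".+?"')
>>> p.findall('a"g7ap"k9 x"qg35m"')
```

['"g7ap"', '"qg35m"']

The `?` after the quantifier makes it lazy — it takes as little as possible before letting the rest of the pattern try.
`findall` yields the raw match text (2 of them) because the pattern has no groups.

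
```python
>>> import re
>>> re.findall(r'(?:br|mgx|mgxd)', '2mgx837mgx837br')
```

`findall` yields the raw match text (3 of them) because the pattern has no groups.

['mgx', 'mgx', 'br']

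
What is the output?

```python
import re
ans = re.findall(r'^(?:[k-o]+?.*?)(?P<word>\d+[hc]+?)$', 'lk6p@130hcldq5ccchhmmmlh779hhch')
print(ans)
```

This matches anchored at the start of the string; then one or more of a character in [k-o] (lazy), then zero or more of any character (lazy) (non-capturing group); then one or more of a digit, then one or more of one of [hc] (lazy) (captured as 'word'); then anchored at the end.
With the lazy modifier that quantifier settles for the fewest repetitions that let the rest of the pattern succeed (the atoms after it are unaffected and can still be greedy).
Matches: at [0:31] match 'lk6p@130hcldq5ccchhmmmlh779hhch', group 1 = '779hhch'.
With a single group, `findall` returns only what that group captured — 1 item.

['779hhch']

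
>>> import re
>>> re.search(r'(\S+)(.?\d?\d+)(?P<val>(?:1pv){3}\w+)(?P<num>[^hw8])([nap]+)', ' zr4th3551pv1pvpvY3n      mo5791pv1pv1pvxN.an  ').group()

The match spans [26:45] → 'mo5791pv1pv1pvxN.an'.

'mo5791pv1pv1pvxN.an'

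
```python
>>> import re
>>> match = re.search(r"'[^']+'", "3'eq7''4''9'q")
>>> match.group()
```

"'eq7'"

`re.search` scans for the first position where the pattern succeeds.
The match spans [1:6] → "'eq7'".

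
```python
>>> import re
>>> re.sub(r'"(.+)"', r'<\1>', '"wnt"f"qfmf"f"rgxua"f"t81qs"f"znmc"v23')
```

'<wnt"f"qfmf"f"rgxua"f"t81qs"f"znmc>v23'

Each match is replaced using the text its own group 1 captured.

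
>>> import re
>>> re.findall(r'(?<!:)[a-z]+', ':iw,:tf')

['w', 'f']

`(?!…)`/`(?<!…)` only lets a position through if the neighbouring text does NOT match; no characters are consumed.
Scanning left to right: at [2:3] → 'w'; at [6:7] → 'f'.
With no groups in the pattern, `findall` gives back each whole match — 2 here.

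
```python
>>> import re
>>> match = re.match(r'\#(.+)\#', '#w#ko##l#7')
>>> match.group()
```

'#w#ko##l#'

`match` is anchored at position 0; if the pattern doesn't fit there, it returns None.
The match spans [0:9] → '#w#ko##l#'.
Captured: group 1 = 'w#ko##l'.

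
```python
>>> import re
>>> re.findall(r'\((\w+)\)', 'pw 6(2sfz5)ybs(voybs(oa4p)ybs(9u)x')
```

Walking the string: at [4:11] match '(2sfz5)', group 1 = '2sfz5'; at [20:26] match '(oa4p)', group 1 = 'oa4p'; at [29:33] match '(9u)', group 1 = '9u'.
Because there's exactly one group, `findall` drops the full match and keeps group 1 from each hit.

['2sfz5', 'oa4p', '9u']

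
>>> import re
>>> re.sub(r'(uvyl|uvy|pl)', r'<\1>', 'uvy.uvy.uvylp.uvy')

Branches in `(...|...)` are attempted left-to-right; the first branch that allows the whole pattern to succeed is taken.
Matches: at [0:3] → 'uvy'; at [4:7] → 'uvy'; at [8:12] → 'uvyl'; at [14:17] → 'uvy'.
`\1` in the replacement pulls in group 1's text for each match.

'<uvy>.<uvy>.<uvyl>p.<uvy>'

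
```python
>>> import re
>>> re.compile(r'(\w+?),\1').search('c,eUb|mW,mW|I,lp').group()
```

'mW,mW'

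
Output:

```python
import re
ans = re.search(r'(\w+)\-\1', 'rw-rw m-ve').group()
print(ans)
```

`\1` is not a pattern — it's the concrete string captured by group 1, re-applied verbatim.
`re.search` scans for the first position where the pattern succeeds.
The match spans [0:5] → 'rw-rw'.
Captured: group 1 = 'rw'.

rw-rw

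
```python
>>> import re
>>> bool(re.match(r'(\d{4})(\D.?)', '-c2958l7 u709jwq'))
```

False

`re.match` won't scan ahead — the pattern has to work from the very first character.
Here position 0 doesn't satisfy it, so the call returns None, and `bool(None)` is False.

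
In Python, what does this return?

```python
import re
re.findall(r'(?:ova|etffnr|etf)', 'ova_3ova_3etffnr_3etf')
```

['ova', 'ova', 'etffnr', 'etf']

Alternation tries branches left to right and keeps the first one that lets the overall match succeed at that position.
Matches: at [0:3] → 'ova'; at [5:8] → 'ova'; at [10:16] → 'etffnr'; at [18:21] → 'etf'.
No capturing groups, so `findall` returns the 4 full match strings.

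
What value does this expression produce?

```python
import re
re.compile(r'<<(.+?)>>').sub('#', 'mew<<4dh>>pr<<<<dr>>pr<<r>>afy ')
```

Lazy quantifiers expand one character at a time until the remainder of the pattern can match.
Each match is replaced by '#'.

'mew#pr#pr#afy '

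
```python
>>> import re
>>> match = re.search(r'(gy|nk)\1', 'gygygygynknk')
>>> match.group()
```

A backreference is literal: `\1` must see the identical characters the first group matched.
The match spans [0:4] → 'gygy'.

'gygy'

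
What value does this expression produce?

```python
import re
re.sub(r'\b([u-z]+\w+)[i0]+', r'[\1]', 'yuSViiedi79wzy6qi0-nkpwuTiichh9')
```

This matches a word boundary (`\b`, zero-width); then one or more of a character in [u-z], then one or more of a word character (captured); then one or more of one of [i0].
Matches: at [0:18] → 'yuSViiedi79wzy6qi0'.
`\1` in the replacement pulls in group 1's text for each match.

'[yuSViiedi79wzy6qi]-nkpwuTiichh9'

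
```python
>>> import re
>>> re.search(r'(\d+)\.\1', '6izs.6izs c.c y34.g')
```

After group 1 captures some text, `\1` only succeeds where that same text appears again.
`search` walks the string left to right and returns the first match it finds.
Here the pattern never matches, so the call returns None.

None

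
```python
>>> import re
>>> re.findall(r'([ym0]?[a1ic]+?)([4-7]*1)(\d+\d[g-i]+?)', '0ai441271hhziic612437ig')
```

[('0ai', '441', '271h'), ('iic', '61', '2437i')]

This matches optionally one of [ym0], then one or more of one of [a1ic] (lazy) (captured); then zero or more of a character in [4-7], then the literal '1' (captured); then one or more of a digit, then a digit, then one or more of a character in [g-i] (lazy) (captured).
`findall` packs the 3 group values into a tuple for every match.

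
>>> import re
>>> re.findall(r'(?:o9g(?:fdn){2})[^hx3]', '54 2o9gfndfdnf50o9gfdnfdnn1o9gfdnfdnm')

['o9gfdnfdnn', 'o9gfdnfdnm']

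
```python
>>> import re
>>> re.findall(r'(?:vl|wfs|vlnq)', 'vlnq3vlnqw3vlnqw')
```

Alternation tries branches left to right and keeps the first one that lets the overall match succeed at that position.
Walking the string: at [0:2] → 'vl'; at [5:7] → 'vl'; at [11:13] → 'vl'.
Since nothing is captured, `findall` lists the 3 matched substrings directly.

['vl', 'vl', 'vl']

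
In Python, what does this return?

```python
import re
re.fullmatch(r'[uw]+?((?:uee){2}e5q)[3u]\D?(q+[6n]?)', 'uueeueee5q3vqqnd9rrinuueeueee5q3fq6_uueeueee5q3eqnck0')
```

None

This matches one or more of one of [uw] (lazy); then the literal 'uee' repeated 2 times, then the literal 'e5q' (captured); then one of [3u], then optionally a non-digit; then one or more of the literal 'q', then optionally one of [6n] (captured).
`re.fullmatch` requires the pattern to consume the entire string.
Here the pattern can't cover the whole string, so the call returns None.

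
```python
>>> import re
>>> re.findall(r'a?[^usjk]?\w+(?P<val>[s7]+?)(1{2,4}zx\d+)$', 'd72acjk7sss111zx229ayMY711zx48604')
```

The pattern matches optionally the literal 'a', then optionally any character except [usjk], then one or more of a word character; then one or more of one of [s7] (lazy) (captured as 'val'); then 2 to 4 of the literal '1', then the literal 'zx', then one or more of a digit (captured); then anchored at the end.
With 2 capturing groups, `findall` returns a 2-tuple per match.

[('7', '11zx48604')]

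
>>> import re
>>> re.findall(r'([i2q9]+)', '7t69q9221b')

['9q922']

Because there's exactly one group, `findall` drops the full match and keeps group 1 from the one hit.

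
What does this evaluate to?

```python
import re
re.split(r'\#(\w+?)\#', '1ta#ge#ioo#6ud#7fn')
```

Matches to split on: at [3:7] → '#ge#'; at [10:15] → '#6ud#'.
With a capturing group present, the delimiter's captured portion is kept in the result list.

['1ta', 'ge', 'ioo', '6ud', '7fn']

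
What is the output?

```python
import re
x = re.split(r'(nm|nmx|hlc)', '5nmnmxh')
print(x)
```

Alternation tries branches left to right and keeps the first one that lets the overall match succeed at that position.
Matches to split on: at [1:3] → 'nm'; at [3:5] → 'nm'.
The group in the pattern means `split` returns the separators' captures alongside the pieces.

['5', 'nm', '', 'nm', 'xh']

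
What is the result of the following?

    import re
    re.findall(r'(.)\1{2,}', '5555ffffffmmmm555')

['5', 'f', 'm', '5']

`\1` has to match the exact text group 1 already captured.
`findall` collects group 1 from each match (4 total).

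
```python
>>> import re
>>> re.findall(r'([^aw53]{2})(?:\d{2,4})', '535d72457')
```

['d7']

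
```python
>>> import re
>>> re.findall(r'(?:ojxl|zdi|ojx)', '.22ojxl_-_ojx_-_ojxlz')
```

`|` is ordered: at each position the engine commits to the first alternative that works.
Scanning left to right: at [3:7] → 'ojxl'; at [10:13] → 'ojx'; at [16:20] → 'ojxl'.
With no groups in the pattern, `findall` gives back each whole match — 3 here.

['ojxl', 'ojx', 'ojxl']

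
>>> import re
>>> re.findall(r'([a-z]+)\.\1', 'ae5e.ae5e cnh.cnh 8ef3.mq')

['cnh']

A backreference is literal: `\1` must see the identical characters the first group matched.
Scanning left to right: at [10:17] match 'cnh.cnh', group 1 = 'cnh'.
Because there's exactly one group, `findall` drops the full match and keeps group 1 from the one hit.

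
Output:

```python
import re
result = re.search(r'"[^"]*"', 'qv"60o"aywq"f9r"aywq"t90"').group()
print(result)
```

"60o"

`re.search` tries every starting position until one works.
The match spans [2:7] → '"60o"'.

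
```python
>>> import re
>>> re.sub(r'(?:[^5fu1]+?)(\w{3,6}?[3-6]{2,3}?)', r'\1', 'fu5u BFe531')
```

'fu5uBFe531'

Pattern: one or more of any character except [5fu1] (lazy) (non-capturing group); then 3 to 6 of a word character (lazy), then 2 to 3 of a character in [3-6] (lazy) (captured).
Matches: at [4:10] → ' BFe53'.
Each match is replaced using the text its own group 1 captured.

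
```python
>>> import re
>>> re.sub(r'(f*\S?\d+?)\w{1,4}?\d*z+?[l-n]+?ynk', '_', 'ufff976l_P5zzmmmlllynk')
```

'u_'

This matches zero or more of the literal 'f', then optionally a non-whitespace character, then one or more of a digit (lazy) (captured); then 1 to 4 of a word character (lazy), then zero or more of a digit, then one or more of a literal 'z' (lazy); then one or more of a character in [l-n] (lazy), then the literal 'y', then the literal 'nk'.
Matches: at [1:22] → 'fff976l_P5zzmmmlllynk'.
Each match is replaced by '_'.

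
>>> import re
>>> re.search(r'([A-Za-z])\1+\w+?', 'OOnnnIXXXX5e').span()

`\1` has to match the exact text group 1 already captured.
`re.search` tries every starting position until one works.
The match spans [0:3] → 'OOn'.
Captured: group 1 = 'O'.

(0, 3)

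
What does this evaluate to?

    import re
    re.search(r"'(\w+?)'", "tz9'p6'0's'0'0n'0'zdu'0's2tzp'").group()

`re.search` scans for the first position where the pattern succeeds.
The match spans [3:7] → "'p6'".
Captured: group 1 = 'p6'.

"'p6'"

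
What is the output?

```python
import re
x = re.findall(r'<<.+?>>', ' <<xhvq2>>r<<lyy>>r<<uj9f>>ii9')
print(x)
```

['<<xhvq2>>', '<<lyy>>', '<<uj9f>>']

Scanning left to right: at [1:10] → '<<xhvq2>>'; at [11:18] → '<<lyy>>'; at [19:27] → '<<uj9f>>'.
`findall` yields the raw match text (3 of them) because the pattern has no groups.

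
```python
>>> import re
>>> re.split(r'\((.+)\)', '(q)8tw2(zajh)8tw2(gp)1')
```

['', 'q)8tw2(zajh)8tw2(gp', '1']

Matches to split on: at [0:21] → '(q)8tw2(zajh)8tw2(gp)'.
Because the pattern has a capturing group, `split` also inserts each captured text between the pieces.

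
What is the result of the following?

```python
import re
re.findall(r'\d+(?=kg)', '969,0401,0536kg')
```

['0536']

The lookaround is zero-width — it requires the adjacent text to match without consuming it, so the asserted text isn't part of the match.
Scanning left to right: at [9:13] → '0536'.
`findall` yields the raw match text (1 of them) because the pattern has no groups.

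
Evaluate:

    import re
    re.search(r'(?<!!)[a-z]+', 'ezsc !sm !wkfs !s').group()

'ezsc'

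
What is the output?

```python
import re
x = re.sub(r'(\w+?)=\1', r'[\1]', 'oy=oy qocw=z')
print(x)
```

[oy] qocw=z

The backreference `\1` re-matches whatever the first group consumed, character for character.
`\1` in the replacement pulls in group 1's text for each match.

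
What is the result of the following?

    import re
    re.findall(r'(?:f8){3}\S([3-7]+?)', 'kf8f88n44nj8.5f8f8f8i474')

`findall` collects group 1 from the one match (1 total).

['4']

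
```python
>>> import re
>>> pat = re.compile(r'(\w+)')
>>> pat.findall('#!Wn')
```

The pattern matches one or more of a word character (captured).
Walking the string: at [2:4] match 'Wn', group 1 = 'Wn'.
Because there's exactly one group, `findall` drops the full match and keeps group 1 from the one hit.

['Wn']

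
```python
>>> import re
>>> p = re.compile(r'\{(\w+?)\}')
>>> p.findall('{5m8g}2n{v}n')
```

['5m8g', 'v']

Walking the string: at [0:6] match '{5m8g}', group 1 = '5m8g'; at [8:11] match '{v}', group 1 = 'v'.
Because there's exactly one group, `findall` drops the full match and keeps group 1 from each hit.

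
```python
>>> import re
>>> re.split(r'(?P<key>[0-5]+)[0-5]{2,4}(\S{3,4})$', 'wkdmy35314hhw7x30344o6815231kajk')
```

['wkdmy35314hhw7x30344o68', '152', 'kajk', '']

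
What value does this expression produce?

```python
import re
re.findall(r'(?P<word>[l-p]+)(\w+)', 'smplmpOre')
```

[('mplmp', 'Ore')]

Pattern: one or more of a character in [l-p] (captured as 'word'); then one or more of a word character (captured).
Matches: at [1:9] match 'mplmpOre', groups = ('mplmp', 'Ore').
`findall` packs the 2 group values into a tuple for every match.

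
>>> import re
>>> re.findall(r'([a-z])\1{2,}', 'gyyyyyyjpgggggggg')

['y', 'g']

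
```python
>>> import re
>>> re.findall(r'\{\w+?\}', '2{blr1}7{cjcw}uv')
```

['{blr1}', '{cjcw}']

Since nothing is captured, `findall` lists the 2 matched substrings directly.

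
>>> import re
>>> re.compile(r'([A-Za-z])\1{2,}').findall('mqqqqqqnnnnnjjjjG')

['q', 'n', 'j']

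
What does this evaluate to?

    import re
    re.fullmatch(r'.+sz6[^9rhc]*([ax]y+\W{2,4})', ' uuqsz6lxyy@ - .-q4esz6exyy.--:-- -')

`fullmatch` succeeds only if the pattern covers the string from start to end.
Here there's no way to consume every character, so the call returns None.

None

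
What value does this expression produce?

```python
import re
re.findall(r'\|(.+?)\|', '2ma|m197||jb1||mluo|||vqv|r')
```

A non-greedy quantifier consumes as few characters as it can — just enough that the remainder of the pattern still matches from where it stops; whatever follows it matches normally.
Scanning left to right: at [3:9] match '|m197|', group 1 = 'm197'; at [9:14] match '|jb1|', group 1 = 'jb1'; at [14:20] match '|mluo|', group 1 = 'mluo'; at [20:26] match '||vqv|', group 1 = '|vqv'.
`findall` collects group 1 from each match (4 total).

['m197', 'jb1', 'mluo', '|vqv']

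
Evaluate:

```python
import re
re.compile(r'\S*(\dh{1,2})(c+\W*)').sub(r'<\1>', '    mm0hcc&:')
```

'    <0h>'

This matches zero or more of a non-whitespace character; then a digit, then 1 to 2 of the literal 'h' (captured); then one or more of the literal 'c', then zero or more of a non-word character (captured).
Matches: at [4:12] → 'mm0hcc&:'.
Each match is replaced using the text its own group 1 captured.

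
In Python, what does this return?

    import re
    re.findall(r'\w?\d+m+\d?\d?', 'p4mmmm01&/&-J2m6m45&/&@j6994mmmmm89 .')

['p4mmmm01', 'J2m6', 'j6994mmmmm89']

Since nothing is captured, `findall` lists the 3 matched substrings directly.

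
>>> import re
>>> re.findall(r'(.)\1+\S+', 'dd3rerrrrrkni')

`\1` has to match the exact text group 1 already captured.
Because there's exactly one group, `findall` drops the full match and keeps group 1 from the one hit.

['d']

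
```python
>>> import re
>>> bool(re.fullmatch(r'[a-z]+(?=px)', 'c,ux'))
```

`re.fullmatch` is like wrapping the pattern in `^…$` (in single-line mode).
Here the string isn't matched end-to-end, so the call returns None, and `bool(None)` is False.

False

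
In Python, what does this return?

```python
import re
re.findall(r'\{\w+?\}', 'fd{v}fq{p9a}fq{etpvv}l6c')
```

['{v}', '{p9a}', '{etpvv}']

With no groups in the pattern, `findall` gives back each whole match — 3 here.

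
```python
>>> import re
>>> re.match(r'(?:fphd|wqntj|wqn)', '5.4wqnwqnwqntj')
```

`match` is anchored at position 0; if the pattern doesn't fit there, it returns None.
Here position 0 doesn't satisfy it, so the call returns None.

None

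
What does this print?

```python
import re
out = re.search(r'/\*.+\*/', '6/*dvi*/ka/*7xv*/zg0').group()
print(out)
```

/*dvi*/ka/*7xv*/

The match spans [1:17] → '/*dvi*/ka/*7xv*/'.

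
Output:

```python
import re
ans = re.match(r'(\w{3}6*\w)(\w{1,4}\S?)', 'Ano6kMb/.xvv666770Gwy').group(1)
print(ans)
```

Ano6k

The match spans [0:8] → 'Ano6kMb/'.
Captured: group 1 = 'Ano6k', group 2 = 'Mb/'.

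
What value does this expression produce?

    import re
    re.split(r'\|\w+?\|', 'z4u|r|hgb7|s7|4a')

['z4u', 'hgb7', '4a']

Each match becomes a cut point; 3 segments remain.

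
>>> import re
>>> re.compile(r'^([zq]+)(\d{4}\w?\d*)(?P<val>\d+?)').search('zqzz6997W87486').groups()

This matches anchored at the start of the string; then one or more of one of [zq] (captured); then exactly 4 of a digit, then optionally a word character, then zero or more of a digit (captured); then one or more of a digit (lazy) (captured as 'val').
`search` walks the string left to right and returns the first match it finds.
The match spans [0:14] → 'zqzz6997W87486'.
Captured: group 1 = 'zqzz', group 2 = '6997W8748', group 3 = '6'.

('zqzz', '6997W8748', '6')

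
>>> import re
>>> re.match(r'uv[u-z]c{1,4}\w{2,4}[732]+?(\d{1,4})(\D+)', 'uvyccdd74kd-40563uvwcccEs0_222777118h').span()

`re.match` won't scan ahead — the pattern has to work from the very first character.
The match spans [0:12] → 'uvyccdd74kd-'.

(0, 12)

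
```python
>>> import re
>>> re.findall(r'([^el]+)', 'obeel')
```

['ob']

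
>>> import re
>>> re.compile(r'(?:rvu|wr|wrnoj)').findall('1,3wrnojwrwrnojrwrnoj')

['wr', 'wr', 'wr', 'wr']

The regex engine tests alternatives in the order written; an earlier branch that matches wins even if a later one would match more.
No capturing groups, so `findall` returns the 4 full match strings.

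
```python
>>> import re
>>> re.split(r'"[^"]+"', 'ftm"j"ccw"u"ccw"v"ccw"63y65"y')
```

`split` removes every match and returns the 5 fragments in between.

['ftm', 'ccw', 'ccw', 'ccw', 'y']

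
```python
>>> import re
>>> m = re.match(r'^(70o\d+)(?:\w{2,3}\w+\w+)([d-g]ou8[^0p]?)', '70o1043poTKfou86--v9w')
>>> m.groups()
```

This matches anchored at the start of the string; then the literal '70o', then one or more of a digit (captured); then 2 to 3 of a word character, then one or more of a word character, then one or more of a word character (non-capturing group); then a character in [d-g], then the literal 'ou8', then optionally any character except [0p] (captured).
With `match`, the pattern is implicitly anchored at the beginning.
The match spans [0:16] → '70o1043poTKfou86'.
Captured: group 1 = '70o1043', group 2 = 'fou86'.

('70o1043', 'fou86')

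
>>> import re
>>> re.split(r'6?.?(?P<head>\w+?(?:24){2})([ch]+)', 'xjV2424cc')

The pattern matches optionally a literal '6', then optionally any character; then one or more of a word character (lazy), then the literal '24' repeated 2 times (captured as 'head'); then one or more of one of [ch] (captured).
Matches to split on: at [0:9] → 'xjV2424cc'.
`re.split` interleaves the captured-group text with the surrounding fragments.

['', 'jV2424', 'cc', '']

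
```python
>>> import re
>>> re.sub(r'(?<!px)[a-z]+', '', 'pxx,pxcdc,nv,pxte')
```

',,,'

The negative lookaround is zero-width — it rules out positions where the adjacent text would match, without consuming anything.
`sub` substitutes '' at each match site.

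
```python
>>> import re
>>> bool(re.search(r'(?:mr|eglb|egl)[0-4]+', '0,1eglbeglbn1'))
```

Unlike `match`, `search` isn't anchored — it looks for the pattern anywhere in the string.
Here the pattern never matches, so the call returns None, and `bool(None)` is False.

False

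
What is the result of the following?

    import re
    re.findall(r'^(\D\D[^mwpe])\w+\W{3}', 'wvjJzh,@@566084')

With a single group, `findall` returns only what that group captured — 1 item.

['wvj']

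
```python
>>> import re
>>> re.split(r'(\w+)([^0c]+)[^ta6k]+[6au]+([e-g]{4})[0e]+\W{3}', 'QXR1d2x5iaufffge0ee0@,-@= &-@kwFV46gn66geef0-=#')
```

This matches one or more of a word character (captured); then one or more of any character except [0c] (captured); then one or more of any character except [ta6k], then one or more of one of [6au]; then exactly 4 of a character in [e-g] (captured); then one or more of one of [0e], then exactly 3 of a non-word character.
Matches to split on: at [0:47] → 'QXR1d2x5iaufffge0ee0@,-@= &-@kwFV46gn66geef0-=#'.
Because the pattern has a capturing group, `split` also inserts each captured text between the pieces.

['', 'QXR1d2x5iaufffge0ee0', '@,-@= &-@kwFV46g', 'geef', '']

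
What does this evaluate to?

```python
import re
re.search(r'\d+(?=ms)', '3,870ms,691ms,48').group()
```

The `(?=…)`/`(?<=…)` assertion just peeks at neighbouring text; it doesn't advance the match position.
`search` walks the string left to right and returns the first match it finds.
The match spans [2:5] → '870'.

'870'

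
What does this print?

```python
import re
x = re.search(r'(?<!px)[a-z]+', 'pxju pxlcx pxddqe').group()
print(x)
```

`(?!…)`/`(?<!…)` only lets a position through if the neighbouring text does NOT match; no characters are consumed.
`search` walks the string left to right and returns the first match it finds.
The match spans [0:4] → 'pxju'.

pxju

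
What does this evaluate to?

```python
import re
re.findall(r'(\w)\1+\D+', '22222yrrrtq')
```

`\1` is not a pattern — it's the concrete string captured by group 1, re-applied verbatim.
Matches: at [0:11] match '22222yrrrtq', group 1 = '2'.
`findall` collects group 1 from the one match (1 total).

['2']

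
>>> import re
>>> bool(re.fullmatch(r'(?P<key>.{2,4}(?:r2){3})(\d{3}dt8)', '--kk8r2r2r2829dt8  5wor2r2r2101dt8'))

False

`re.fullmatch` requires the pattern to consume the entire string.
Here the pattern can't cover the whole string, so the call returns None, and `bool(None)` is False.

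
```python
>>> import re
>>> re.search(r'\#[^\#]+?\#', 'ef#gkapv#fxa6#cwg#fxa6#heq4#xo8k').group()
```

`re.search` scans for the first position where the pattern succeeds.
The match spans [2:9] → '#gkapv#'.

'#gkapv#'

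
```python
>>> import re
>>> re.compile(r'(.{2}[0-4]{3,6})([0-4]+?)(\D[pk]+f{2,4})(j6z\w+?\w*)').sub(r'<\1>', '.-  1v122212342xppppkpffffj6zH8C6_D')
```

'.-  <1v122212>'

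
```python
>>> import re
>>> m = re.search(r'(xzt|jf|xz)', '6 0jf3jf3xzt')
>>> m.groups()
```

Unlike `match`, `search` isn't anchored — it looks for the pattern anywhere in the string.
The match spans [3:5] → 'jf'.
Captured: group 1 = 'jf'.

('jf',)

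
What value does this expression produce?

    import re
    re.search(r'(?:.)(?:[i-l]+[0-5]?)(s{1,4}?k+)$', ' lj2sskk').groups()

The match spans [0:8] → ' lj2sskk'.
Captured: group 1 = 'sskk'.

('sskk',)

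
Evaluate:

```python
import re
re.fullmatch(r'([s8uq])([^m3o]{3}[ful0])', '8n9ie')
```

`fullmatch` succeeds only if the pattern covers the string from start to end.
Here there's no way to consume every character, so the call returns None.

None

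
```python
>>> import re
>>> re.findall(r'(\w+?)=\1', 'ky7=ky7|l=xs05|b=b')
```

['ky7', 'b']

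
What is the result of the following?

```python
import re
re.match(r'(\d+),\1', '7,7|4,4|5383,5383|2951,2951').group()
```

'7,7'

`re.match` only tries the pattern at the start of the string.
The match spans [0:3] → '7,7'.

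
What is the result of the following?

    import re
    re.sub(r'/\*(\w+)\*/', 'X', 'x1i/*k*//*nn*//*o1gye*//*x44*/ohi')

Matches: at [3:8] → '/*k*/'; at [8:14] → '/*nn*/'; at [14:23] → '/*o1gye*/'; at [23:30] → '/*x44*/'.
`sub` substitutes 'X' at each match site.

'x1iXXXXohi'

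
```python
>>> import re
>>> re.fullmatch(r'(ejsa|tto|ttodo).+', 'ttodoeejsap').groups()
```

Branches in `(...|...)` are attempted left-to-right; the first branch that allows the whole pattern to succeed is taken.
For `fullmatch`, every character of the input must be accounted for by the pattern.
The match spans [0:11] → 'ttodoeejsap'.
Captured: group 1 = 'tto'.

('tto',)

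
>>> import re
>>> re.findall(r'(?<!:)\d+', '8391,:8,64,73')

['8391', '64', '73']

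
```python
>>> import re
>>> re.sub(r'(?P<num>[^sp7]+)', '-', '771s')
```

The pattern matches one or more of any character except [sp7] (captured as 'num').
Each match is replaced by '-'.

'77-s'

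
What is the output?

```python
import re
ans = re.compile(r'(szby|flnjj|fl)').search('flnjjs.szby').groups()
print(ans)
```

The regex engine tests alternatives in the order written; an earlier branch that matches wins even if a later one would match more.
`re.search` tries every starting position until one works.
The match spans [0:5] → 'flnjj'.
Captured: group 1 = 'flnjj'.

('flnjj',)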